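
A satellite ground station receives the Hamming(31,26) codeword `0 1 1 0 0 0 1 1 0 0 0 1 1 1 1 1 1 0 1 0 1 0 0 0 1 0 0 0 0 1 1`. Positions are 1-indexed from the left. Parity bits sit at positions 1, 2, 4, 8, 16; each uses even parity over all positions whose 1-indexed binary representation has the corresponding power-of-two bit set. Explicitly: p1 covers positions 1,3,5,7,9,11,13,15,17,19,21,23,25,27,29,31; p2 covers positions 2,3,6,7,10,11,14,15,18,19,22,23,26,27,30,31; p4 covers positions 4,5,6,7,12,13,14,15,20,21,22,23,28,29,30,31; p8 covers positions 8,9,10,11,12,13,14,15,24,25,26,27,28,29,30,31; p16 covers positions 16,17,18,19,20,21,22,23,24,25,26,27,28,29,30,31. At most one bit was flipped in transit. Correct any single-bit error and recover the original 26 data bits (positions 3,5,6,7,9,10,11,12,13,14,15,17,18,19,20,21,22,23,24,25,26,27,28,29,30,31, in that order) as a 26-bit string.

10010001111001010001000011

s1: b1⊕b3⊕b5⊕b7⊕b9⊕b11⊕b13⊕b15⊕b17⊕b19⊕b21⊕b23⊕b25⊕b27⊕b29⊕b31 = 0⊕1⊕0⊕1⊕0⊕0⊕1⊕1⊕1⊕1⊕1⊕0⊕1⊕0⊕0⊕1 = 1
s2: b2⊕b3⊕b6⊕b7⊕b10⊕b11⊕b14⊕b15⊕b18⊕b19⊕b22⊕b23⊕b26⊕b27⊕b30⊕b31 = 1⊕1⊕0⊕1⊕0⊕0⊕1⊕1⊕0⊕1⊕0⊕0⊕0⊕0⊕1⊕1 = 0
s4: b4⊕b5⊕b6⊕b7⊕b12⊕b13⊕b14⊕b15⊕b20⊕b21⊕b22⊕b23⊕b28⊕b29⊕b30⊕b31 = 0⊕0⊕0⊕1⊕1⊕1⊕1⊕1⊕0⊕1⊕0⊕0⊕0⊕0⊕1⊕1 = 0
s8: b8⊕b9⊕b10⊕b11⊕b12⊕b13⊕b14⊕b15⊕b24⊕b25⊕b26⊕b27⊕b28⊕b29⊕b30⊕b31 = 1⊕0⊕0⊕0⊕1⊕1⊕1⊕1⊕0⊕1⊕0⊕0⊕0⊕0⊕1⊕1 = 0
s16: b16⊕b17⊕b18⊕b19⊕b20⊕b21⊕b22⊕b23⊕b24⊕b25⊕b26⊕b27⊕b28⊕b29⊕b30⊕b31 = 1⊕1⊕0⊕1⊕0⊕1⊕0⊕0⊕0⊕1⊕0⊕0⊕0⊕0⊕1⊕1 = 1
Syndrome (s16...s1) = 10001 → position 17.
Flip bit 17: corrected codeword = 0110001100011111001010001000011
Data bits at positions 3,5,6,7,9,10,11,12,13,14,15,17,18,19,20,21,22,23,24,25,26,27,28,29,30,31: 10010001111001010001000011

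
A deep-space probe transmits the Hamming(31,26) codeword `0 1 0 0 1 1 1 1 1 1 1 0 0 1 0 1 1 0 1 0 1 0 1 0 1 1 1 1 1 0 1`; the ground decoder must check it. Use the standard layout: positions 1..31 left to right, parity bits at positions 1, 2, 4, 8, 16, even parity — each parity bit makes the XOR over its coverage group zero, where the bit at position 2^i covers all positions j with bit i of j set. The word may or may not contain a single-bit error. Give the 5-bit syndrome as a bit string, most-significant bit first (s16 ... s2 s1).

s1: b1⊕b3⊕b5⊕b7⊕b9⊕b11⊕b13⊕b15⊕b17⊕b19⊕b21⊕b23⊕b25⊕b27⊕b29⊕b31 = 0⊕0⊕1⊕1⊕1⊕1⊕0⊕0⊕1⊕1⊕1⊕1⊕1⊕1⊕1⊕1 = 0
s2: b2⊕b3⊕b6⊕b7⊕b10⊕b11⊕b14⊕b15⊕b18⊕b19⊕b22⊕b23⊕b26⊕b27⊕b30⊕b31 = 1⊕0⊕1⊕1⊕1⊕1⊕1⊕0⊕0⊕1⊕0⊕1⊕1⊕1⊕0⊕1 = 1
s4: b4⊕b5⊕b6⊕b7⊕b12⊕b13⊕b14⊕b15⊕b20⊕b21⊕b22⊕b23⊕b28⊕b29⊕b30⊕b31 = 0⊕1⊕1⊕1⊕0⊕0⊕1⊕0⊕0⊕1⊕0⊕1⊕1⊕1⊕0⊕1 = 1
s8: b8⊕b9⊕b10⊕b11⊕b12⊕b13⊕b14⊕b15⊕b24⊕b25⊕b26⊕b27⊕b28⊕b29⊕b30⊕b31 = 1⊕1⊕1⊕1⊕0⊕0⊕1⊕0⊕0⊕1⊕1⊕1⊕1⊕1⊕0⊕1 = 1
s16: b16⊕b17⊕b18⊕b19⊕b20⊕b21⊕b22⊕b23⊕b24⊕b25⊕b26⊕b27⊕b28⊕b29⊕b30⊕b31 = 1⊕1⊕0⊕1⊕0⊕1⊕0⊕1⊕0⊕1⊕1⊕1⊕1⊕1⊕0⊕1 = 1
Syndrome (s16...s1) = 11110 → position 30.

11110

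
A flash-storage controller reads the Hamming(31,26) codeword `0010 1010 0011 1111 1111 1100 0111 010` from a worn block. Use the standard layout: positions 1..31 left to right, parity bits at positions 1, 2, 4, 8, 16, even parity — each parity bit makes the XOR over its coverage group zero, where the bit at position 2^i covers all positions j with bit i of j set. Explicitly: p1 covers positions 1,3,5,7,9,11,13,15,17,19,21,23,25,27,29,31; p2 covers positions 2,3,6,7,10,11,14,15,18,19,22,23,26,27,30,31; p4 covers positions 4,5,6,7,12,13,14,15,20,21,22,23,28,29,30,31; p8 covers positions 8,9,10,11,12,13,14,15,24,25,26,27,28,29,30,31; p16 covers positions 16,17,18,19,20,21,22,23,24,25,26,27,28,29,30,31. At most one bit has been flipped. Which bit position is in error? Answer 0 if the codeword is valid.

s1: b1⊕b3⊕b5⊕b7⊕b9⊕b11⊕b13⊕b15⊕b17⊕b19⊕b21⊕b23⊕b25⊕b27⊕b29⊕b31 = 0⊕1⊕1⊕1⊕0⊕1⊕1⊕1⊕1⊕1⊕1⊕0⊕0⊕1⊕0⊕0 = 0
s2: b2⊕b3⊕b6⊕b7⊕b10⊕b11⊕b14⊕b15⊕b18⊕b19⊕b22⊕b23⊕b26⊕b27⊕b30⊕b31 = 0⊕1⊕0⊕1⊕0⊕1⊕1⊕1⊕1⊕1⊕1⊕0⊕1⊕1⊕1⊕0 = 1
s4: b4⊕b5⊕b6⊕b7⊕b12⊕b13⊕b14⊕b15⊕b20⊕b21⊕b22⊕b23⊕b28⊕b29⊕b30⊕b31 = 0⊕1⊕0⊕1⊕1⊕1⊕1⊕1⊕1⊕1⊕1⊕0⊕1⊕0⊕1⊕0 = 1
s8: b8⊕b9⊕b10⊕b11⊕b12⊕b13⊕b14⊕b15⊕b24⊕b25⊕b26⊕b27⊕b28⊕b29⊕b30⊕b31 = 0⊕0⊕0⊕1⊕1⊕1⊕1⊕1⊕0⊕0⊕1⊕1⊕1⊕0⊕1⊕0 = 1
s16: b16⊕b17⊕b18⊕b19⊕b20⊕b21⊕b22⊕b23⊕b24⊕b25⊕b26⊕b27⊕b28⊕b29⊕b30⊕b31 = 1⊕1⊕1⊕1⊕1⊕1⊕1⊕0⊕0⊕0⊕1⊕1⊕1⊕0⊕1⊕0 = 1
Syndrome (s16...s1) = 11110 → position 30.

30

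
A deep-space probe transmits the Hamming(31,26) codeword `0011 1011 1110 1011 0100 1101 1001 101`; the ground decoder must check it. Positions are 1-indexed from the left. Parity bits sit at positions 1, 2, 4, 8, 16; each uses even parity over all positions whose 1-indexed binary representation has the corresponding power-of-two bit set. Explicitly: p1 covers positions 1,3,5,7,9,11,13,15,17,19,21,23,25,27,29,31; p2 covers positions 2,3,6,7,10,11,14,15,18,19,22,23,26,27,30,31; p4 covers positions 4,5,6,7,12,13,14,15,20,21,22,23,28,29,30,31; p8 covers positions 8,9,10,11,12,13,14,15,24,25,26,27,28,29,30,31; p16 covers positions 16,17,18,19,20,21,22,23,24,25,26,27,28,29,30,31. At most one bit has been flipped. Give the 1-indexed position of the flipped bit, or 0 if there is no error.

s1: b1⊕b3⊕b5⊕b7⊕b9⊕b11⊕b13⊕b15⊕b17⊕b19⊕b21⊕b23⊕b25⊕b27⊕b29⊕b31 = 0⊕1⊕1⊕1⊕1⊕1⊕1⊕1⊕0⊕0⊕1⊕0⊕1⊕0⊕1⊕1 = 1
s2: b2⊕b3⊕b6⊕b7⊕b10⊕b11⊕b14⊕b15⊕b18⊕b19⊕b22⊕b23⊕b26⊕b27⊕b30⊕b31 = 0⊕1⊕0⊕1⊕1⊕1⊕0⊕1⊕1⊕0⊕1⊕0⊕0⊕0⊕0⊕1 = 0
s4: b4⊕b5⊕b6⊕b7⊕b12⊕b13⊕b14⊕b15⊕b20⊕b21⊕b22⊕b23⊕b28⊕b29⊕b30⊕b31 = 1⊕1⊕0⊕1⊕0⊕1⊕0⊕1⊕0⊕1⊕1⊕0⊕1⊕1⊕0⊕1 = 0
s8: b8⊕b9⊕b10⊕b11⊕b12⊕b13⊕b14⊕b15⊕b24⊕b25⊕b26⊕b27⊕b28⊕b29⊕b30⊕b31 = 1⊕1⊕1⊕1⊕0⊕1⊕0⊕1⊕1⊕1⊕0⊕0⊕1⊕1⊕0⊕1 = 1
s16: b16⊕b17⊕b18⊕b19⊕b20⊕b21⊕b22⊕b23⊕b24⊕b25⊕b26⊕b27⊕b28⊕b29⊕b30⊕b31 = 1⊕0⊕1⊕0⊕0⊕1⊕1⊕0⊕1⊕1⊕0⊕0⊕1⊕1⊕0⊕1 = 1
Syndrome (s16...s1) = 11001 → position 25.

25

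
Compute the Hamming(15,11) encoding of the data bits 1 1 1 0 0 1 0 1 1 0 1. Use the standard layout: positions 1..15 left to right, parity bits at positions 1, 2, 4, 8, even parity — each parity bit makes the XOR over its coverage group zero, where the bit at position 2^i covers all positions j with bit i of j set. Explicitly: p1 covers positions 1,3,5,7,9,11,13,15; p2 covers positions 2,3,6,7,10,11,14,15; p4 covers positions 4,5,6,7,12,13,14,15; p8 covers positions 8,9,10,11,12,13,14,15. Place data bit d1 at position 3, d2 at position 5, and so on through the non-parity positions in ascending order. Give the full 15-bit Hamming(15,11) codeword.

001111000101101

Place data bits at non-power-of-two positions: b3=1, b5=1, b6=1, b7=0, b9=0, b10=1, b11=0, b12=1, b13=1, b14=0, b15=1.
p1 = XOR of data positions {3,5,7,9,11,13,15} = 1⊕1⊕0⊕0⊕0⊕1⊕1 = 0
p2 = XOR of data positions {3,6,7,10,11,14,15} = 1⊕1⊕0⊕1⊕0⊕0⊕1 = 0
p4 = XOR of data positions {5,6,7,12,13,14,15} = 1⊕1⊕0⊕1⊕1⊕0⊕1 = 1
p8 = XOR of data positions {9,10,11,12,13,14,15} = 0⊕1⊕0⊕1⊕1⊕0⊕1 = 0
Codeword b1..b15 = 001111000101101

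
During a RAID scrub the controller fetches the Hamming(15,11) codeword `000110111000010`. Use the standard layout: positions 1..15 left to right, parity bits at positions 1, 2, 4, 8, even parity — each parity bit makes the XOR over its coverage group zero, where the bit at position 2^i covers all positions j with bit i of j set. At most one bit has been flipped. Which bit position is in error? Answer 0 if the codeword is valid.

9

s1: b1⊕b3⊕b5⊕b7⊕b9⊕b11⊕b13⊕b15 = 0⊕0⊕1⊕1⊕1⊕0⊕0⊕0 = 1
s2: b2⊕b3⊕b6⊕b7⊕b10⊕b11⊕b14⊕b15 = 0⊕0⊕0⊕1⊕0⊕0⊕1⊕0 = 0
s4: b4⊕b5⊕b6⊕b7⊕b12⊕b13⊕b14⊕b15 = 1⊕1⊕0⊕1⊕0⊕0⊕1⊕0 = 0
s8: b8⊕b9⊕b10⊕b11⊕b12⊕b13⊕b14⊕b15 = 1⊕1⊕0⊕0⊕0⊕0⊕1⊕0 = 1
Syndrome (s8...s1) = 1001 → position 9.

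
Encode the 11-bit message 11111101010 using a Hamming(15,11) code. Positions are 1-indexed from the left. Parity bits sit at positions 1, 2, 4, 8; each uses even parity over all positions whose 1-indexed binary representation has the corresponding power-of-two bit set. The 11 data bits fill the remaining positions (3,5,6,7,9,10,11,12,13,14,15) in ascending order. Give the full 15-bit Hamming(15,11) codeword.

011111101101010

Place data bits at non-power-of-two positions: b3=1, b5=1, b6=1, b7=1, b9=1, b10=1, b11=0, b12=1, b13=0, b14=1, b15=0.
p1 = XOR of data positions {3,5,7,9,11,13,15} = 1⊕1⊕1⊕1⊕0⊕0⊕0 = 0
p2 = XOR of data positions {3,6,7,10,11,14,15} = 1⊕1⊕1⊕1⊕0⊕1⊕0 = 1
p4 = XOR of data positions {5,6,7,12,13,14,15} = 1⊕1⊕1⊕1⊕0⊕1⊕0 = 1
p8 = XOR of data positions {9,10,11,12,13,14,15} = 1⊕1⊕0⊕1⊕0⊕1⊕0 = 0
Codeword b1..b15 = 011111101101010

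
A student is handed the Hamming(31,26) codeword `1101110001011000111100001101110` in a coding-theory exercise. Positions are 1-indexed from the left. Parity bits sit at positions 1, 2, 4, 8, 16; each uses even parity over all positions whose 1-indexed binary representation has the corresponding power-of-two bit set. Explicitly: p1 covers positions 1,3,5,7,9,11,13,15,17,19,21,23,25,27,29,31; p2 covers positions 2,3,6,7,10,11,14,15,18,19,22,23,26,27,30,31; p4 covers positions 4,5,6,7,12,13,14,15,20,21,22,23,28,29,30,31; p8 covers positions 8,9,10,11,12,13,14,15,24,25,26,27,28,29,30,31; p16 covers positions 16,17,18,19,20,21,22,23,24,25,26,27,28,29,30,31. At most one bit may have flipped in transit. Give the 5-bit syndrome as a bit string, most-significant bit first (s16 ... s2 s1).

10111

s1: b1⊕b3⊕b5⊕b7⊕b9⊕b11⊕b13⊕b15⊕b17⊕b19⊕b21⊕b23⊕b25⊕b27⊕b29⊕b31 = 1⊕0⊕1⊕0⊕0⊕0⊕1⊕0⊕1⊕1⊕0⊕0⊕1⊕0⊕1⊕0 = 1
s2: b2⊕b3⊕b6⊕b7⊕b10⊕b11⊕b14⊕b15⊕b18⊕b19⊕b22⊕b23⊕b26⊕b27⊕b30⊕b31 = 1⊕0⊕1⊕0⊕1⊕0⊕0⊕0⊕1⊕1⊕0⊕0⊕1⊕0⊕1⊕0 = 1
s4: b4⊕b5⊕b6⊕b7⊕b12⊕b13⊕b14⊕b15⊕b20⊕b21⊕b22⊕b23⊕b28⊕b29⊕b30⊕b31 = 1⊕1⊕1⊕0⊕1⊕1⊕0⊕0⊕1⊕0⊕0⊕0⊕1⊕1⊕1⊕0 = 1
s8: b8⊕b9⊕b10⊕b11⊕b12⊕b13⊕b14⊕b15⊕b24⊕b25⊕b26⊕b27⊕b28⊕b29⊕b30⊕b31 = 0⊕0⊕1⊕0⊕1⊕1⊕0⊕0⊕0⊕1⊕1⊕0⊕1⊕1⊕1⊕0 = 0
s16: b16⊕b17⊕b18⊕b19⊕b20⊕b21⊕b22⊕b23⊕b24⊕b25⊕b26⊕b27⊕b28⊕b29⊕b30⊕b31 = 0⊕1⊕1⊕1⊕1⊕0⊕0⊕0⊕0⊕1⊕1⊕0⊕1⊕1⊕1⊕0 = 1
Syndrome (s16...s1) = 10111 → position 23.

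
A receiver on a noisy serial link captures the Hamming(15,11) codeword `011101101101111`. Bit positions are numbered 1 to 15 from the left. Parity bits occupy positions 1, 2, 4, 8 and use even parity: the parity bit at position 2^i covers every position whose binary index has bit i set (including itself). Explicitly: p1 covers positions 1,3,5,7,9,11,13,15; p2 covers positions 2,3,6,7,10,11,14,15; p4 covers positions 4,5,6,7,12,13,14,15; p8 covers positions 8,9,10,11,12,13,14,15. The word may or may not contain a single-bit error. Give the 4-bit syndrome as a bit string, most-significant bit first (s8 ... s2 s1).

s1: b1⊕b3⊕b5⊕b7⊕b9⊕b11⊕b13⊕b15 = 0⊕1⊕0⊕1⊕1⊕0⊕1⊕1 = 1
s2: b2⊕b3⊕b6⊕b7⊕b10⊕b11⊕b14⊕b15 = 1⊕1⊕1⊕1⊕1⊕0⊕1⊕1 = 1
s4: b4⊕b5⊕b6⊕b7⊕b12⊕b13⊕b14⊕b15 = 1⊕0⊕1⊕1⊕1⊕1⊕1⊕1 = 1
s8: b8⊕b9⊕b10⊕b11⊕b12⊕b13⊕b14⊕b15 = 0⊕1⊕1⊕0⊕1⊕1⊕1⊕1 = 0
Syndrome (s8...s1) = 0111 → position 7.

0111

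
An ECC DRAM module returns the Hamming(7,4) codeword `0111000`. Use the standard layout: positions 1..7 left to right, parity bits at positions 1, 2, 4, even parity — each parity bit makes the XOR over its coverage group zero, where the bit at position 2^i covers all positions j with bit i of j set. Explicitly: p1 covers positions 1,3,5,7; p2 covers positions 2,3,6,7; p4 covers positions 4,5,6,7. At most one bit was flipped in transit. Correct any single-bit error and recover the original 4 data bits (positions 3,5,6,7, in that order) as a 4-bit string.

s1: b1⊕b3⊕b5⊕b7 = 0⊕1⊕0⊕0 = 1
s2: b2⊕b3⊕b6⊕b7 = 1⊕1⊕0⊕0 = 0
s4: b4⊕b5⊕b6⊕b7 = 1⊕0⊕0⊕0 = 1
Syndrome (s4...s1) = 101 → position 5.
Flip bit 5: corrected codeword = 0111100
Data bits at positions 3,5,6,7: 1100

1100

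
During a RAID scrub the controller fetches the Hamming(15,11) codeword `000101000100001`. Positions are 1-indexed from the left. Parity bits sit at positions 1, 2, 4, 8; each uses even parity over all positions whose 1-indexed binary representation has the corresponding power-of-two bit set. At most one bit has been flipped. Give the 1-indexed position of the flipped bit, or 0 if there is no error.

7

s1: b1⊕b3⊕b5⊕b7⊕b9⊕b11⊕b13⊕b15 = 0⊕0⊕0⊕0⊕0⊕0⊕0⊕1 = 1
s2: b2⊕b3⊕b6⊕b7⊕b10⊕b11⊕b14⊕b15 = 0⊕0⊕1⊕0⊕1⊕0⊕0⊕1 = 1
s4: b4⊕b5⊕b6⊕b7⊕b12⊕b13⊕b14⊕b15 = 1⊕0⊕1⊕0⊕0⊕0⊕0⊕1 = 1
s8: b8⊕b9⊕b10⊕b11⊕b12⊕b13⊕b14⊕b15 = 0⊕0⊕1⊕0⊕0⊕0⊕0⊕1 = 0
Syndrome (s8...s1) = 0111 → position 7.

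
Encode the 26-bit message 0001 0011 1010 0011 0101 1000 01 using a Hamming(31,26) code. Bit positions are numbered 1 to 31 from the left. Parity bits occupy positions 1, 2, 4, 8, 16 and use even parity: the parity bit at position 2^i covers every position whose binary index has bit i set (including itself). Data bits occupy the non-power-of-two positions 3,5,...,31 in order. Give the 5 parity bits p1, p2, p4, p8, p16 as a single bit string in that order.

Place data bits at non-power-of-two positions: b3=0, b5=0, b6=0, b7=1, b9=0, b10=0, b11=1, b12=1, b13=1, b14=0, b15=1, b17=0, b18=0, b19=0, b20=1, b21=1, b22=0, b23=1, b24=0, b25=1, b26=1, b27=0, b28=0, b29=0, b30=0, b31=1.
p1 = XOR of data positions {3,5,7,9,11,13,15,17,19,21,23,25,27,29,31} = 0⊕0⊕1⊕0⊕1⊕1⊕1⊕0⊕0⊕1⊕1⊕1⊕0⊕0⊕1 = 0
p2 = XOR of data positions {3,6,7,10,11,14,15,18,19,22,23,26,27,30,31} = 0⊕0⊕1⊕0⊕1⊕0⊕1⊕0⊕0⊕0⊕1⊕1⊕0⊕0⊕1 = 0
p4 = XOR of data positions {5,6,7,12,13,14,15,20,21,22,23,28,29,30,31} = 0⊕0⊕1⊕1⊕1⊕0⊕1⊕1⊕1⊕0⊕1⊕0⊕0⊕0⊕1 = 0
p8 = XOR of data positions {9,10,11,12,13,14,15,24,25,26,27,28,29,30,31} = 0⊕0⊕1⊕1⊕1⊕0⊕1⊕0⊕1⊕1⊕0⊕0⊕0⊕0⊕1 = 1
p16 = XOR of data positions {17,18,19,20,21,22,23,24,25,26,27,28,29,30,31} = 0⊕0⊕0⊕1⊕1⊕0⊕1⊕0⊕1⊕1⊕0⊕0⊕0⊕0⊕1 = 0
Parity bits p1,p2,p4,p8,p16 = 00010

00010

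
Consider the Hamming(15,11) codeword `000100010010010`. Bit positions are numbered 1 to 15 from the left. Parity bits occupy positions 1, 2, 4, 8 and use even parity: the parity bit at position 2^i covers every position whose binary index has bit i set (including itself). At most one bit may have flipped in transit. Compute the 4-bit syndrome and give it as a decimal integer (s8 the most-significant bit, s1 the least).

s1: b1⊕b3⊕b5⊕b7⊕b9⊕b11⊕b13⊕b15 = 0⊕0⊕0⊕0⊕0⊕1⊕0⊕0 = 1
s2: b2⊕b3⊕b6⊕b7⊕b10⊕b11⊕b14⊕b15 = 0⊕0⊕0⊕0⊕0⊕1⊕1⊕0 = 0
s4: b4⊕b5⊕b6⊕b7⊕b12⊕b13⊕b14⊕b15 = 1⊕0⊕0⊕0⊕0⊕0⊕1⊕0 = 0
s8: b8⊕b9⊕b10⊕b11⊕b12⊕b13⊕b14⊕b15 = 1⊕0⊕0⊕1⊕0⊕0⊕1⊕0 = 1
Syndrome (s8...s1) = 1001 → position 9.

9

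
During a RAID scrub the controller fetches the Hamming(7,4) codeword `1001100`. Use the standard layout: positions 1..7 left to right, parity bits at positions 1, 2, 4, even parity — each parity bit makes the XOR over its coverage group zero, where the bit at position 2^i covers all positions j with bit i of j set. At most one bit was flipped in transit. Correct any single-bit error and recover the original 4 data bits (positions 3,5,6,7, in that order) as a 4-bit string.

0100

s1: b1⊕b3⊕b5⊕b7 = 1⊕0⊕1⊕0 = 0
s2: b2⊕b3⊕b6⊕b7 = 0⊕0⊕0⊕0 = 0
s4: b4⊕b5⊕b6⊕b7 = 1⊕1⊕0⊕0 = 0
Syndrome (s4...s1) = 000 → position 0 (no error).
No correction needed.
Data bits at positions 3,5,6,7: 0100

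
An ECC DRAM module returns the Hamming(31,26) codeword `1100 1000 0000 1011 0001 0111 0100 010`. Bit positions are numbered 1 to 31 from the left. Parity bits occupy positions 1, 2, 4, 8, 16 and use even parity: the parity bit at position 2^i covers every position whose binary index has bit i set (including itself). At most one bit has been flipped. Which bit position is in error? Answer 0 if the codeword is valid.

29

s1: b1⊕b3⊕b5⊕b7⊕b9⊕b11⊕b13⊕b15⊕b17⊕b19⊕b21⊕b23⊕b25⊕b27⊕b29⊕b31 = 1⊕0⊕1⊕0⊕0⊕0⊕1⊕1⊕0⊕0⊕0⊕1⊕0⊕0⊕0⊕0 = 1
s2: b2⊕b3⊕b6⊕b7⊕b10⊕b11⊕b14⊕b15⊕b18⊕b19⊕b22⊕b23⊕b26⊕b27⊕b30⊕b31 = 1⊕0⊕0⊕0⊕0⊕0⊕0⊕1⊕0⊕0⊕1⊕1⊕1⊕0⊕1⊕0 = 0
s4: b4⊕b5⊕b6⊕b7⊕b12⊕b13⊕b14⊕b15⊕b20⊕b21⊕b22⊕b23⊕b28⊕b29⊕b30⊕b31 = 0⊕1⊕0⊕0⊕0⊕1⊕0⊕1⊕1⊕0⊕1⊕1⊕0⊕0⊕1⊕0 = 1
s8: b8⊕b9⊕b10⊕b11⊕b12⊕b13⊕b14⊕b15⊕b24⊕b25⊕b26⊕b27⊕b28⊕b29⊕b30⊕b31 = 0⊕0⊕0⊕0⊕0⊕1⊕0⊕1⊕1⊕0⊕1⊕0⊕0⊕0⊕1⊕0 = 1
s16: b16⊕b17⊕b18⊕b19⊕b20⊕b21⊕b22⊕b23⊕b24⊕b25⊕b26⊕b27⊕b28⊕b29⊕b30⊕b31 = 1⊕0⊕0⊕0⊕1⊕0⊕1⊕1⊕1⊕0⊕1⊕0⊕0⊕0⊕1⊕0 = 1
Syndrome (s16...s1) = 11101 → position 29.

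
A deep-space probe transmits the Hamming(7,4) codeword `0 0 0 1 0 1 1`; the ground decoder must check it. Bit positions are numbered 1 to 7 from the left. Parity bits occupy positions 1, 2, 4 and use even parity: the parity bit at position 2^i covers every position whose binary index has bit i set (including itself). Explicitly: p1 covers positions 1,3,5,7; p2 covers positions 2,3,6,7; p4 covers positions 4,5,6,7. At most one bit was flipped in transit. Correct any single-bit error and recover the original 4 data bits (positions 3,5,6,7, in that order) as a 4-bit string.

0111

s1: b1⊕b3⊕b5⊕b7 = 0⊕0⊕0⊕1 = 1
s2: b2⊕b3⊕b6⊕b7 = 0⊕0⊕1⊕1 = 0
s4: b4⊕b5⊕b6⊕b7 = 1⊕0⊕1⊕1 = 1
Syndrome (s4...s1) = 101 → position 5.
Flip bit 5: corrected codeword = 0001111
Data bits at positions 3,5,6,7: 0111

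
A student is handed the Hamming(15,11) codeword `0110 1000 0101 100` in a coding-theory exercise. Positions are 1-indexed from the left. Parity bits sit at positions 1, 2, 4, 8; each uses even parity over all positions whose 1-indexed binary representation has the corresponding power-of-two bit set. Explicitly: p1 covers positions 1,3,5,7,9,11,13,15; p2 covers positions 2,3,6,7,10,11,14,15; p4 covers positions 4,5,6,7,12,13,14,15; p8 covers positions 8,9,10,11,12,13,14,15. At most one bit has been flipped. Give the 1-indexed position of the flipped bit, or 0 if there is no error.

15

s1: b1⊕b3⊕b5⊕b7⊕b9⊕b11⊕b13⊕b15 = 0⊕1⊕1⊕0⊕0⊕0⊕1⊕0 = 1
s2: b2⊕b3⊕b6⊕b7⊕b10⊕b11⊕b14⊕b15 = 1⊕1⊕0⊕0⊕1⊕0⊕0⊕0 = 1
s4: b4⊕b5⊕b6⊕b7⊕b12⊕b13⊕b14⊕b15 = 0⊕1⊕0⊕0⊕1⊕1⊕0⊕0 = 1
s8: b8⊕b9⊕b10⊕b11⊕b12⊕b13⊕b14⊕b15 = 0⊕0⊕1⊕0⊕1⊕1⊕0⊕0 = 1
Syndrome (s8...s1) = 1111 → position 15.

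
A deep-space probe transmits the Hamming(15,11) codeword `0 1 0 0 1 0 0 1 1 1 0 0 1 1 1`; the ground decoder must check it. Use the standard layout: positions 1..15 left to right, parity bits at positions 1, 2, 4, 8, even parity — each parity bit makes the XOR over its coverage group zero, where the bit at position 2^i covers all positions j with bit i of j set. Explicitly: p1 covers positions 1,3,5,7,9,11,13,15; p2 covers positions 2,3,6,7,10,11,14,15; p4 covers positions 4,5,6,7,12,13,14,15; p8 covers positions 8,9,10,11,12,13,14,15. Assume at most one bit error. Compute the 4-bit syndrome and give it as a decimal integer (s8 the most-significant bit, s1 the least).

0

s1: b1⊕b3⊕b5⊕b7⊕b9⊕b11⊕b13⊕b15 = 0⊕0⊕1⊕0⊕1⊕0⊕1⊕1 = 0
s2: b2⊕b3⊕b6⊕b7⊕b10⊕b11⊕b14⊕b15 = 1⊕0⊕0⊕0⊕1⊕0⊕1⊕1 = 0
s4: b4⊕b5⊕b6⊕b7⊕b12⊕b13⊕b14⊕b15 = 0⊕1⊕0⊕0⊕0⊕1⊕1⊕1 = 0
s8: b8⊕b9⊕b10⊕b11⊕b12⊕b13⊕b14⊕b15 = 1⊕1⊕1⊕0⊕0⊕1⊕1⊕1 = 0
Syndrome (s8...s1) = 0000 → position 0 (no error).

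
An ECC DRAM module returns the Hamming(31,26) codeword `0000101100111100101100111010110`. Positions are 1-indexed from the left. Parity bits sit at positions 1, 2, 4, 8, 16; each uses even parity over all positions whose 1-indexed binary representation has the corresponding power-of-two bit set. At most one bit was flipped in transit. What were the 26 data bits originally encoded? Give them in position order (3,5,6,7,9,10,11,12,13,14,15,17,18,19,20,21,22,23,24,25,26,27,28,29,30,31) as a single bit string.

s1: b1⊕b3⊕b5⊕b7⊕b9⊕b11⊕b13⊕b15⊕b17⊕b19⊕b21⊕b23⊕b25⊕b27⊕b29⊕b31 = 0⊕0⊕1⊕1⊕0⊕1⊕1⊕0⊕1⊕1⊕0⊕1⊕1⊕1⊕1⊕0 = 0
s2: b2⊕b3⊕b6⊕b7⊕b10⊕b11⊕b14⊕b15⊕b18⊕b19⊕b22⊕b23⊕b26⊕b27⊕b30⊕b31 = 0⊕0⊕0⊕1⊕0⊕1⊕1⊕0⊕0⊕1⊕0⊕1⊕0⊕1⊕1⊕0 = 1
s4: b4⊕b5⊕b6⊕b7⊕b12⊕b13⊕b14⊕b15⊕b20⊕b21⊕b22⊕b23⊕b28⊕b29⊕b30⊕b31 = 0⊕1⊕0⊕1⊕1⊕1⊕1⊕0⊕1⊕0⊕0⊕1⊕0⊕1⊕1⊕0 = 1
s8: b8⊕b9⊕b10⊕b11⊕b12⊕b13⊕b14⊕b15⊕b24⊕b25⊕b26⊕b27⊕b28⊕b29⊕b30⊕b31 = 1⊕0⊕0⊕1⊕1⊕1⊕1⊕0⊕1⊕1⊕0⊕1⊕0⊕1⊕1⊕0 = 0
s16: b16⊕b17⊕b18⊕b19⊕b20⊕b21⊕b22⊕b23⊕b24⊕b25⊕b26⊕b27⊕b28⊕b29⊕b30⊕b31 = 0⊕1⊕0⊕1⊕1⊕0⊕0⊕1⊕1⊕1⊕0⊕1⊕0⊕1⊕1⊕0 = 1
Syndrome (s16...s1) = 10110 → position 22.
Flip bit 22: corrected codeword = 0000101100111100101101111010110
Data bits at positions 3,5,6,7,9,10,11,12,13,14,15,17,18,19,20,21,22,23,24,25,26,27,28,29,30,31: 01010011110101101111010110

01010011110101101111010110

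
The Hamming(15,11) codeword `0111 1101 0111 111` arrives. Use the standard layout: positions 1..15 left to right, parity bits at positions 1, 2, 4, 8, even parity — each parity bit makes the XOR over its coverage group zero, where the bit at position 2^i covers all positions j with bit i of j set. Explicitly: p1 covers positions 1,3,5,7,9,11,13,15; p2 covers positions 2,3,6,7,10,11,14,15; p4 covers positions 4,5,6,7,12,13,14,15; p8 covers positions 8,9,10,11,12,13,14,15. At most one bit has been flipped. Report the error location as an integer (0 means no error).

15

s1: b1⊕b3⊕b5⊕b7⊕b9⊕b11⊕b13⊕b15 = 0⊕1⊕1⊕0⊕0⊕1⊕1⊕1 = 1
s2: b2⊕b3⊕b6⊕b7⊕b10⊕b11⊕b14⊕b15 = 1⊕1⊕1⊕0⊕1⊕1⊕1⊕1 = 1
s4: b4⊕b5⊕b6⊕b7⊕b12⊕b13⊕b14⊕b15 = 1⊕1⊕1⊕0⊕1⊕1⊕1⊕1 = 1
s8: b8⊕b9⊕b10⊕b11⊕b12⊕b13⊕b14⊕b15 = 1⊕0⊕1⊕1⊕1⊕1⊕1⊕1 = 1
Syndrome (s8...s1) = 1111 → position 15.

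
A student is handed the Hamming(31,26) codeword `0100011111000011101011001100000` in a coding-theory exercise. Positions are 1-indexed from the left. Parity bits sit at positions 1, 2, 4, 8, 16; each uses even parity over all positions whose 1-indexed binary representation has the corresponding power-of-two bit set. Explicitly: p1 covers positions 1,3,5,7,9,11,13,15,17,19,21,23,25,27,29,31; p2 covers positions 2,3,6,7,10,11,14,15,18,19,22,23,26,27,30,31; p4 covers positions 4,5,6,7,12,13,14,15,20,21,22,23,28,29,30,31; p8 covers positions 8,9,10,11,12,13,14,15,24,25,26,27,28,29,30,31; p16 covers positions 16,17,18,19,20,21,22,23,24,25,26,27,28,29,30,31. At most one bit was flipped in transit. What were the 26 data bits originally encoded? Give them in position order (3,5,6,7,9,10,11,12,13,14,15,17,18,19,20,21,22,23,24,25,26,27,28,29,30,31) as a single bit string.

00111100001101001001100000

s1: b1⊕b3⊕b5⊕b7⊕b9⊕b11⊕b13⊕b15⊕b17⊕b19⊕b21⊕b23⊕b25⊕b27⊕b29⊕b31 = 0⊕0⊕0⊕1⊕1⊕0⊕0⊕1⊕1⊕1⊕1⊕0⊕1⊕0⊕0⊕0 = 1
s2: b2⊕b3⊕b6⊕b7⊕b10⊕b11⊕b14⊕b15⊕b18⊕b19⊕b22⊕b23⊕b26⊕b27⊕b30⊕b31 = 1⊕0⊕1⊕1⊕1⊕0⊕0⊕1⊕0⊕1⊕1⊕0⊕1⊕0⊕0⊕0 = 0
s4: b4⊕b5⊕b6⊕b7⊕b12⊕b13⊕b14⊕b15⊕b20⊕b21⊕b22⊕b23⊕b28⊕b29⊕b30⊕b31 = 0⊕0⊕1⊕1⊕0⊕0⊕0⊕1⊕0⊕1⊕1⊕0⊕0⊕0⊕0⊕0 = 1
s8: b8⊕b9⊕b10⊕b11⊕b12⊕b13⊕b14⊕b15⊕b24⊕b25⊕b26⊕b27⊕b28⊕b29⊕b30⊕b31 = 1⊕1⊕1⊕0⊕0⊕0⊕0⊕1⊕0⊕1⊕1⊕0⊕0⊕0⊕0⊕0 = 0
s16: b16⊕b17⊕b18⊕b19⊕b20⊕b21⊕b22⊕b23⊕b24⊕b25⊕b26⊕b27⊕b28⊕b29⊕b30⊕b31 = 1⊕1⊕0⊕1⊕0⊕1⊕1⊕0⊕0⊕1⊕1⊕0⊕0⊕0⊕0⊕0 = 1
Syndrome (s16...s1) = 10101 → position 21.
Flip bit 21: corrected codeword = 0100011111000011101001001100000
Data bits at positions 3,5,6,7,9,10,11,12,13,14,15,17,18,19,20,21,22,23,24,25,26,27,28,29,30,31: 00111100001101001001100000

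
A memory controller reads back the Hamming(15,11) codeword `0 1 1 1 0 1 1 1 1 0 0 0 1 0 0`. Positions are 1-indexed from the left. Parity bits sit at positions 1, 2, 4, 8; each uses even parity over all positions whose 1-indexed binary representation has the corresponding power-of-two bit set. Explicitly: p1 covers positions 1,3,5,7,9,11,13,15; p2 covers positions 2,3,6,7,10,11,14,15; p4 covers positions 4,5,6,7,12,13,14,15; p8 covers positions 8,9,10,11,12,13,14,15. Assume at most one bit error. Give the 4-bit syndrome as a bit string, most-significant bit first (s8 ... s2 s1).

1000

s1: b1⊕b3⊕b5⊕b7⊕b9⊕b11⊕b13⊕b15 = 0⊕1⊕0⊕1⊕1⊕0⊕1⊕0 = 0
s2: b2⊕b3⊕b6⊕b7⊕b10⊕b11⊕b14⊕b15 = 1⊕1⊕1⊕1⊕0⊕0⊕0⊕0 = 0
s4: b4⊕b5⊕b6⊕b7⊕b12⊕b13⊕b14⊕b15 = 1⊕0⊕1⊕1⊕0⊕1⊕0⊕0 = 0
s8: b8⊕b9⊕b10⊕b11⊕b12⊕b13⊕b14⊕b15 = 1⊕1⊕0⊕0⊕0⊕1⊕0⊕0 = 1
Syndrome (s8...s1) = 1000 → position 8.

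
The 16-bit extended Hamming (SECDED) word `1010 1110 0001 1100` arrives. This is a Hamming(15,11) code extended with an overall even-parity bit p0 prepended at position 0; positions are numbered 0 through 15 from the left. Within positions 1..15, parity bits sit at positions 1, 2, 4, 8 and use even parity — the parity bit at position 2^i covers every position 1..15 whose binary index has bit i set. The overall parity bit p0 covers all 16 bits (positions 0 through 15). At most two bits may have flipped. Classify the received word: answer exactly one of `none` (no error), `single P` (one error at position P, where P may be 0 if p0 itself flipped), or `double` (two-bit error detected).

s1: b1⊕b3⊕b5⊕b7⊕b9⊕b11⊕b13⊕b15 = 0⊕0⊕1⊕0⊕0⊕1⊕1⊕0 = 1
s2: b2⊕b3⊕b6⊕b7⊕b10⊕b11⊕b14⊕b15 = 1⊕0⊕1⊕0⊕0⊕1⊕0⊕0 = 1
s4: b4⊕b5⊕b6⊕b7⊕b12⊕b13⊕b14⊕b15 = 1⊕1⊕1⊕0⊕1⊕1⊕0⊕0 = 1
s8: b8⊕b9⊕b10⊕b11⊕b12⊕b13⊕b14⊕b15 = 0⊕0⊕0⊕1⊕1⊕1⊕0⊕0 = 1
Syndrome (s8...s1) = 1111 → position 15.
Overall parity (XOR of all 16 bits, including p0): 1⊕0⊕1⊕0⊕1⊕1⊕1⊕0⊕0⊕0⊕0⊕1⊕1⊕1⊕0⊕0 = 0
Overall=0, syndrome position=15 → double-bit error detected (uncorrectable).

double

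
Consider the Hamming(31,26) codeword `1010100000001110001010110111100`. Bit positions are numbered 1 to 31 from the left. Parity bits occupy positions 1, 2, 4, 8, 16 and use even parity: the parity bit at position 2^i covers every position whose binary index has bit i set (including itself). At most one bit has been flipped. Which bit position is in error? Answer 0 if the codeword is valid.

s1: b1⊕b3⊕b5⊕b7⊕b9⊕b11⊕b13⊕b15⊕b17⊕b19⊕b21⊕b23⊕b25⊕b27⊕b29⊕b31 = 1⊕1⊕1⊕0⊕0⊕0⊕1⊕1⊕0⊕1⊕1⊕1⊕0⊕1⊕1⊕0 = 0
s2: b2⊕b3⊕b6⊕b7⊕b10⊕b11⊕b14⊕b15⊕b18⊕b19⊕b22⊕b23⊕b26⊕b27⊕b30⊕b31 = 0⊕1⊕0⊕0⊕0⊕0⊕1⊕1⊕0⊕1⊕0⊕1⊕1⊕1⊕0⊕0 = 1
s4: b4⊕b5⊕b6⊕b7⊕b12⊕b13⊕b14⊕b15⊕b20⊕b21⊕b22⊕b23⊕b28⊕b29⊕b30⊕b31 = 0⊕1⊕0⊕0⊕0⊕1⊕1⊕1⊕0⊕1⊕0⊕1⊕1⊕1⊕0⊕0 = 0
s8: b8⊕b9⊕b10⊕b11⊕b12⊕b13⊕b14⊕b15⊕b24⊕b25⊕b26⊕b27⊕b28⊕b29⊕b30⊕b31 = 0⊕0⊕0⊕0⊕0⊕1⊕1⊕1⊕1⊕0⊕1⊕1⊕1⊕1⊕0⊕0 = 0
s16: b16⊕b17⊕b18⊕b19⊕b20⊕b21⊕b22⊕b23⊕b24⊕b25⊕b26⊕b27⊕b28⊕b29⊕b30⊕b31 = 0⊕0⊕0⊕1⊕0⊕1⊕0⊕1⊕1⊕0⊕1⊕1⊕1⊕1⊕0⊕0 = 0
Syndrome (s16...s1) = 00010 → position 2.

2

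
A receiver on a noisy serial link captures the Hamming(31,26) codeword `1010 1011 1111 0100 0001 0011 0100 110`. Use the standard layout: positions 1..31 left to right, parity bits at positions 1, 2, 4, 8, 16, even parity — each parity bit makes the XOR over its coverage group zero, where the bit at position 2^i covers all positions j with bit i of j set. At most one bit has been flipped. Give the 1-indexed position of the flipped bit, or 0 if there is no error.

s1: b1⊕b3⊕b5⊕b7⊕b9⊕b11⊕b13⊕b15⊕b17⊕b19⊕b21⊕b23⊕b25⊕b27⊕b29⊕b31 = 1⊕1⊕1⊕1⊕1⊕1⊕0⊕0⊕0⊕0⊕0⊕1⊕0⊕0⊕1⊕0 = 0
s2: b2⊕b3⊕b6⊕b7⊕b10⊕b11⊕b14⊕b15⊕b18⊕b19⊕b22⊕b23⊕b26⊕b27⊕b30⊕b31 = 0⊕1⊕0⊕1⊕1⊕1⊕1⊕0⊕0⊕0⊕0⊕1⊕1⊕0⊕1⊕0 = 0
s4: b4⊕b5⊕b6⊕b7⊕b12⊕b13⊕b14⊕b15⊕b20⊕b21⊕b22⊕b23⊕b28⊕b29⊕b30⊕b31 = 0⊕1⊕0⊕1⊕1⊕0⊕1⊕0⊕1⊕0⊕0⊕1⊕0⊕1⊕1⊕0 = 0
s8: b8⊕b9⊕b10⊕b11⊕b12⊕b13⊕b14⊕b15⊕b24⊕b25⊕b26⊕b27⊕b28⊕b29⊕b30⊕b31 = 1⊕1⊕1⊕1⊕1⊕0⊕1⊕0⊕1⊕0⊕1⊕0⊕0⊕1⊕1⊕0 = 0
s16: b16⊕b17⊕b18⊕b19⊕b20⊕b21⊕b22⊕b23⊕b24⊕b25⊕b26⊕b27⊕b28⊕b29⊕b30⊕b31 = 0⊕0⊕0⊕0⊕1⊕0⊕0⊕1⊕1⊕0⊕1⊕0⊕0⊕1⊕1⊕0 = 0
Syndrome (s16...s1) = 00000 → position 0 (no error).

0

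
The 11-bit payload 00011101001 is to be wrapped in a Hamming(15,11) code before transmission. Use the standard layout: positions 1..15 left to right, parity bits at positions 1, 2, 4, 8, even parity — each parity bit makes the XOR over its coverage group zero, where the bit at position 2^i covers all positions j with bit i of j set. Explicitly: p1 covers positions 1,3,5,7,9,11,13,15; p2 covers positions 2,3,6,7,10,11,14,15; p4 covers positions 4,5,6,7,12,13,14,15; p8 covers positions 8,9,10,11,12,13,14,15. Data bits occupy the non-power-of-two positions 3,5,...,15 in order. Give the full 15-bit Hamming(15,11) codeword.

110100101101001

Place data bits at non-power-of-two positions: b3=0, b5=0, b6=0, b7=1, b9=1, b10=1, b11=0, b12=1, b13=0, b14=0, b15=1.
p1 = XOR of data positions {3,5,7,9,11,13,15} = 0⊕0⊕1⊕1⊕0⊕0⊕1 = 1
p2 = XOR of data positions {3,6,7,10,11,14,15} = 0⊕0⊕1⊕1⊕0⊕0⊕1 = 1
p4 = XOR of data positions {5,6,7,12,13,14,15} = 0⊕0⊕1⊕1⊕0⊕0⊕1 = 1
p8 = XOR of data positions {9,10,11,12,13,14,15} = 1⊕1⊕0⊕1⊕0⊕0⊕1 = 0
Codeword b1..b15 = 110100101101001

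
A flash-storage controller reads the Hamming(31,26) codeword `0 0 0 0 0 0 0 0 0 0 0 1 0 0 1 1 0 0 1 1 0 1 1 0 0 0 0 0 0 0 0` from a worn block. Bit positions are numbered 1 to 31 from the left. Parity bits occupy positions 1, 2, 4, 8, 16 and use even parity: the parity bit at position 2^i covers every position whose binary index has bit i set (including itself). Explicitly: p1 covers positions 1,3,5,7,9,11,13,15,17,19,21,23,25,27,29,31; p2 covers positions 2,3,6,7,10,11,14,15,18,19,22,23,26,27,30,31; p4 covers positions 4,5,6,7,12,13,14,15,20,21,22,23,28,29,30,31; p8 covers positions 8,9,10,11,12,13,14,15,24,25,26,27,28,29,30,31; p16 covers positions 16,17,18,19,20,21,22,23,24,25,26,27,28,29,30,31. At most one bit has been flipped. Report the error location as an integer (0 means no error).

21

s1: b1⊕b3⊕b5⊕b7⊕b9⊕b11⊕b13⊕b15⊕b17⊕b19⊕b21⊕b23⊕b25⊕b27⊕b29⊕b31 = 0⊕0⊕0⊕0⊕0⊕0⊕0⊕1⊕0⊕1⊕0⊕1⊕0⊕0⊕0⊕0 = 1
s2: b2⊕b3⊕b6⊕b7⊕b10⊕b11⊕b14⊕b15⊕b18⊕b19⊕b22⊕b23⊕b26⊕b27⊕b30⊕b31 = 0⊕0⊕0⊕0⊕0⊕0⊕0⊕1⊕0⊕1⊕1⊕1⊕0⊕0⊕0⊕0 = 0
s4: b4⊕b5⊕b6⊕b7⊕b12⊕b13⊕b14⊕b15⊕b20⊕b21⊕b22⊕b23⊕b28⊕b29⊕b30⊕b31 = 0⊕0⊕0⊕0⊕1⊕0⊕0⊕1⊕1⊕0⊕1⊕1⊕0⊕0⊕0⊕0 = 1
s8: b8⊕b9⊕b10⊕b11⊕b12⊕b13⊕b14⊕b15⊕b24⊕b25⊕b26⊕b27⊕b28⊕b29⊕b30⊕b31 = 0⊕0⊕0⊕0⊕1⊕0⊕0⊕1⊕0⊕0⊕0⊕0⊕0⊕0⊕0⊕0 = 0
s16: b16⊕b17⊕b18⊕b19⊕b20⊕b21⊕b22⊕b23⊕b24⊕b25⊕b26⊕b27⊕b28⊕b29⊕b30⊕b31 = 1⊕0⊕0⊕1⊕1⊕0⊕1⊕1⊕0⊕0⊕0⊕0⊕0⊕0⊕0⊕0 = 1
Syndrome (s16...s1) = 10101 → position 21.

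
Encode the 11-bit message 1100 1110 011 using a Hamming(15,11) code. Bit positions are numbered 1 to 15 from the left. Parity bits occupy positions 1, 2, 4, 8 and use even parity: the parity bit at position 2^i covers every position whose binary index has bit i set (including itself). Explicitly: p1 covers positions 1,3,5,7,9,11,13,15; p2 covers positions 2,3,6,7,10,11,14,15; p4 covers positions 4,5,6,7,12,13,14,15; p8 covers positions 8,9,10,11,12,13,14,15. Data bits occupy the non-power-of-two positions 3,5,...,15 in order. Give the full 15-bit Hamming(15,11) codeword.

Place data bits at non-power-of-two positions: b3=1, b5=1, b6=0, b7=0, b9=1, b10=1, b11=1, b12=0, b13=0, b14=1, b15=1.
p1 = XOR of data positions {3,5,7,9,11,13,15} = 1⊕1⊕0⊕1⊕1⊕0⊕1 = 1
p2 = XOR of data positions {3,6,7,10,11,14,15} = 1⊕0⊕0⊕1⊕1⊕1⊕1 = 1
p4 = XOR of data positions {5,6,7,12,13,14,15} = 1⊕0⊕0⊕0⊕0⊕1⊕1 = 1
p8 = XOR of data positions {9,10,11,12,13,14,15} = 1⊕1⊕1⊕0⊕0⊕1⊕1 = 1
Codeword b1..b15 = 111110011110011

111110011110011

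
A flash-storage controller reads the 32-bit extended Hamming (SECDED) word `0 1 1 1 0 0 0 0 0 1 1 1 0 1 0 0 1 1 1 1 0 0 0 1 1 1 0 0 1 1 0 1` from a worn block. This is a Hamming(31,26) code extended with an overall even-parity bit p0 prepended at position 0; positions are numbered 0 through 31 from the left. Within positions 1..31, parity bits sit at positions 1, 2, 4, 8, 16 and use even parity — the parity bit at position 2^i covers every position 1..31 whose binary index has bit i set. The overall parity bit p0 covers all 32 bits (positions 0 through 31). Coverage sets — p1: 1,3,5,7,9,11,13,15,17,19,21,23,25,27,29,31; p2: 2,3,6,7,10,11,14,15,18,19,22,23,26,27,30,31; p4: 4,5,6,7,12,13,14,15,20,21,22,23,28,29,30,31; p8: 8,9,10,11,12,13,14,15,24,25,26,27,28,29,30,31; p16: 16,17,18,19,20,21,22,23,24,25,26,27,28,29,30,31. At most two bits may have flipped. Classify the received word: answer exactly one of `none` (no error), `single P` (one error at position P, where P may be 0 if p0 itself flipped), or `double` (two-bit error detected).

single 13

s1: b1⊕b3⊕b5⊕b7⊕b9⊕b11⊕b13⊕b15⊕b17⊕b19⊕b21⊕b23⊕b25⊕b27⊕b29⊕b31 = 1⊕1⊕0⊕0⊕1⊕1⊕1⊕0⊕1⊕1⊕0⊕1⊕1⊕0⊕1⊕1 = 1
s2: b2⊕b3⊕b6⊕b7⊕b10⊕b11⊕b14⊕b15⊕b18⊕b19⊕b22⊕b23⊕b26⊕b27⊕b30⊕b31 = 1⊕1⊕0⊕0⊕1⊕1⊕0⊕0⊕1⊕1⊕0⊕1⊕0⊕0⊕0⊕1 = 0
s4: b4⊕b5⊕b6⊕b7⊕b12⊕b13⊕b14⊕b15⊕b20⊕b21⊕b22⊕b23⊕b28⊕b29⊕b30⊕b31 = 0⊕0⊕0⊕0⊕0⊕1⊕0⊕0⊕0⊕0⊕0⊕1⊕1⊕1⊕0⊕1 = 1
s8: b8⊕b9⊕b10⊕b11⊕b12⊕b13⊕b14⊕b15⊕b24⊕b25⊕b26⊕b27⊕b28⊕b29⊕b30⊕b31 = 0⊕1⊕1⊕1⊕0⊕1⊕0⊕0⊕1⊕1⊕0⊕0⊕1⊕1⊕0⊕1 = 1
s16: b16⊕b17⊕b18⊕b19⊕b20⊕b21⊕b22⊕b23⊕b24⊕b25⊕b26⊕b27⊕b28⊕b29⊕b30⊕b31 = 1⊕1⊕1⊕1⊕0⊕0⊕0⊕1⊕1⊕1⊕0⊕0⊕1⊕1⊕0⊕1 = 0
Syndrome (s16...s1) = 01101 → position 13.
Overall parity (XOR of all 32 bits, including p0): 0⊕1⊕1⊕1⊕0⊕0⊕0⊕0⊕0⊕1⊕1⊕1⊕0⊕1⊕0⊕0⊕1⊕1⊕1⊕1⊕0⊕0⊕0⊕1⊕1⊕1⊕0⊕0⊕1⊕1⊕0⊕1 = 1
Overall=1, syndrome position=13 → single-bit error at position 13.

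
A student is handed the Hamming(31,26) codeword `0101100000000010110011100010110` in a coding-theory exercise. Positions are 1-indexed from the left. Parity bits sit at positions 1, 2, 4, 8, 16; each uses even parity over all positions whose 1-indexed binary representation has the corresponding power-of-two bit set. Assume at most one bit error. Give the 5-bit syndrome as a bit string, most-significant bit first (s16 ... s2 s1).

s1: b1⊕b3⊕b5⊕b7⊕b9⊕b11⊕b13⊕b15⊕b17⊕b19⊕b21⊕b23⊕b25⊕b27⊕b29⊕b31 = 0⊕0⊕1⊕0⊕0⊕0⊕0⊕1⊕1⊕0⊕1⊕1⊕0⊕1⊕1⊕0 = 1
s2: b2⊕b3⊕b6⊕b7⊕b10⊕b11⊕b14⊕b15⊕b18⊕b19⊕b22⊕b23⊕b26⊕b27⊕b30⊕b31 = 1⊕0⊕0⊕0⊕0⊕0⊕0⊕1⊕1⊕0⊕1⊕1⊕0⊕1⊕1⊕0 = 1
s4: b4⊕b5⊕b6⊕b7⊕b12⊕b13⊕b14⊕b15⊕b20⊕b21⊕b22⊕b23⊕b28⊕b29⊕b30⊕b31 = 1⊕1⊕0⊕0⊕0⊕0⊕0⊕1⊕0⊕1⊕1⊕1⊕0⊕1⊕1⊕0 = 0
s8: b8⊕b9⊕b10⊕b11⊕b12⊕b13⊕b14⊕b15⊕b24⊕b25⊕b26⊕b27⊕b28⊕b29⊕b30⊕b31 = 0⊕0⊕0⊕0⊕0⊕0⊕0⊕1⊕0⊕0⊕0⊕1⊕0⊕1⊕1⊕0 = 0
s16: b16⊕b17⊕b18⊕b19⊕b20⊕b21⊕b22⊕b23⊕b24⊕b25⊕b26⊕b27⊕b28⊕b29⊕b30⊕b31 = 0⊕1⊕1⊕0⊕0⊕1⊕1⊕1⊕0⊕0⊕0⊕1⊕0⊕1⊕1⊕0 = 0
Syndrome (s16...s1) = 00011 → position 3.

00011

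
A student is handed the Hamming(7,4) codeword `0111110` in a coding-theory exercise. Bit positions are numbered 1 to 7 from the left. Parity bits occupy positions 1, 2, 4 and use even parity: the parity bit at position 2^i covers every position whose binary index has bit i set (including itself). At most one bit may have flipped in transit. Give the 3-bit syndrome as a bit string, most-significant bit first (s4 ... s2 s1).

s1: b1⊕b3⊕b5⊕b7 = 0⊕1⊕1⊕0 = 0
s2: b2⊕b3⊕b6⊕b7 = 1⊕1⊕1⊕0 = 1
s4: b4⊕b5⊕b6⊕b7 = 1⊕1⊕1⊕0 = 1
Syndrome (s4...s1) = 110 → position 6.

110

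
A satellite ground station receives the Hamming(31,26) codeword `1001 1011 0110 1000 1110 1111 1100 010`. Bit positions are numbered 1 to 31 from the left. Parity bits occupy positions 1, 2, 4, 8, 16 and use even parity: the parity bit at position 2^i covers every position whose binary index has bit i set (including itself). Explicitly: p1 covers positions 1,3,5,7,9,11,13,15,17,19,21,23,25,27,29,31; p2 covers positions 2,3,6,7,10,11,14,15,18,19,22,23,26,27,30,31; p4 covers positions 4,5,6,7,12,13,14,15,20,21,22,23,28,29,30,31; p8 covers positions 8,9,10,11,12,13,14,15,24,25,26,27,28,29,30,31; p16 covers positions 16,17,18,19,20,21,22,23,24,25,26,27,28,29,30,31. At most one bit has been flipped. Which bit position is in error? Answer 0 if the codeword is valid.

2

s1: b1⊕b3⊕b5⊕b7⊕b9⊕b11⊕b13⊕b15⊕b17⊕b19⊕b21⊕b23⊕b25⊕b27⊕b29⊕b31 = 1⊕0⊕1⊕1⊕0⊕1⊕1⊕0⊕1⊕1⊕1⊕1⊕1⊕0⊕0⊕0 = 0
s2: b2⊕b3⊕b6⊕b7⊕b10⊕b11⊕b14⊕b15⊕b18⊕b19⊕b22⊕b23⊕b26⊕b27⊕b30⊕b31 = 0⊕0⊕0⊕1⊕1⊕1⊕0⊕0⊕1⊕1⊕1⊕1⊕1⊕0⊕1⊕0 = 1
s4: b4⊕b5⊕b6⊕b7⊕b12⊕b13⊕b14⊕b15⊕b20⊕b21⊕b22⊕b23⊕b28⊕b29⊕b30⊕b31 = 1⊕1⊕0⊕1⊕0⊕1⊕0⊕0⊕0⊕1⊕1⊕1⊕0⊕0⊕1⊕0 = 0
s8: b8⊕b9⊕b10⊕b11⊕b12⊕b13⊕b14⊕b15⊕b24⊕b25⊕b26⊕b27⊕b28⊕b29⊕b30⊕b31 = 1⊕0⊕1⊕1⊕0⊕1⊕0⊕0⊕1⊕1⊕1⊕0⊕0⊕0⊕1⊕0 = 0
s16: b16⊕b17⊕b18⊕b19⊕b20⊕b21⊕b22⊕b23⊕b24⊕b25⊕b26⊕b27⊕b28⊕b29⊕b30⊕b31 = 0⊕1⊕1⊕1⊕0⊕1⊕1⊕1⊕1⊕1⊕1⊕0⊕0⊕0⊕1⊕0 = 0
Syndrome (s16...s1) = 00010 → position 2.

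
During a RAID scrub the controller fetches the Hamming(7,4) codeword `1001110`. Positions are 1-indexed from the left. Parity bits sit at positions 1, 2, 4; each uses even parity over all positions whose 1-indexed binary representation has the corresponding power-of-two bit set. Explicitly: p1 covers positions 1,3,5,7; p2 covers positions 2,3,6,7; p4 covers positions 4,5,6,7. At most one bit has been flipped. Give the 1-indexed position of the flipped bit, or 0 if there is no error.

s1: b1⊕b3⊕b5⊕b7 = 1⊕0⊕1⊕0 = 0
s2: b2⊕b3⊕b6⊕b7 = 0⊕0⊕1⊕0 = 1
s4: b4⊕b5⊕b6⊕b7 = 1⊕1⊕1⊕0 = 1
Syndrome (s4...s1) = 110 → position 6.

6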